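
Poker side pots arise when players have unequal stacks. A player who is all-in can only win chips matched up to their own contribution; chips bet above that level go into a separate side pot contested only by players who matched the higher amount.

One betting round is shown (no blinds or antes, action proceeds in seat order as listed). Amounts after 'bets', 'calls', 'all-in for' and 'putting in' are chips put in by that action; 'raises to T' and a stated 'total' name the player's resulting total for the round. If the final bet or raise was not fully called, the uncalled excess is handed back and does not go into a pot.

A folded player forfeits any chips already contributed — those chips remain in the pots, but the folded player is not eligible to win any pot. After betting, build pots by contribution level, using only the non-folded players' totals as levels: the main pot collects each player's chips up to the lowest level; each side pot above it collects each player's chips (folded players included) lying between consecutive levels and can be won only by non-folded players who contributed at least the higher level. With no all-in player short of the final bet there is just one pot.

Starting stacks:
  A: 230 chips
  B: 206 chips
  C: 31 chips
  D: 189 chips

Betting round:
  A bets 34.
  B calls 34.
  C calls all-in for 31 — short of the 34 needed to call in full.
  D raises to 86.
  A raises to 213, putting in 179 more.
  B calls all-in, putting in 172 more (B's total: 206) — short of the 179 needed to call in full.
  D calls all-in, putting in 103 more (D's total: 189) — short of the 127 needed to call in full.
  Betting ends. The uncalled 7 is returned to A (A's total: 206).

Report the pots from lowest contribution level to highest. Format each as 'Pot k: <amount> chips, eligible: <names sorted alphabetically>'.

Contributions (after 7 returned to A): A=206, B=206, C=31, D=189
Pot levels (distinct totals of non-folded players): 31, 189, 206
Layer 1-31: 31 each from A, B, C, D = 31*4 = 124 chips; eligible A, B, C, D
Layer 32-189: 158 each from A, B, D = 158*3 = 474 chips; eligible A, B, D
Layer 190-206: 17 each from A, B = 17*2 = 34 chips; eligible A, B

Pot 1: 124 chips, eligible: A, B, C, D
Pot 2: 474 chips, eligible: A, B, D
Pot 3: 34 chips, eligible: A, B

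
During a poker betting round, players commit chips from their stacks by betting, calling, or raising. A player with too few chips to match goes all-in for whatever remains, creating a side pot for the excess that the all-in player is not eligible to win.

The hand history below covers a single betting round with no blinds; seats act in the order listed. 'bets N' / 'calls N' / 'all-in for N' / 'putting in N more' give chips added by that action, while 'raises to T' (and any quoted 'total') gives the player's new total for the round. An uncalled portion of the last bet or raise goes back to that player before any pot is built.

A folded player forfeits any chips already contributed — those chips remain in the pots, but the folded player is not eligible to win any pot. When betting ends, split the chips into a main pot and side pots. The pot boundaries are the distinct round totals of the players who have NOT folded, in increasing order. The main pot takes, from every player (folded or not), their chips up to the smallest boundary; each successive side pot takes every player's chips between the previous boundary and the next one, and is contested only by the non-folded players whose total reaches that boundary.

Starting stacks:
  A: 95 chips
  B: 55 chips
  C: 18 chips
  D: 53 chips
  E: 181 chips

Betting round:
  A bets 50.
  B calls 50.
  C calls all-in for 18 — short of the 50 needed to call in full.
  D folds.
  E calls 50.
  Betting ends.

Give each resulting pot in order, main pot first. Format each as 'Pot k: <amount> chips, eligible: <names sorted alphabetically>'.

Contributions: A=50, B=50, C=18, E=50
Folded: D
Pot levels (distinct totals of non-folded players): 18, 50
Layer 1-18: 18 each from A, B, C, E = 18*4 = 72 chips; eligible A, B, C, E
Layer 19-50: 32 each from A, B, E = 32*3 = 96 chips; eligible A, B, E

Pot 1: 72 chips, eligible: A, B, C, E
Pot 2: 96 chips, eligible: A, B, E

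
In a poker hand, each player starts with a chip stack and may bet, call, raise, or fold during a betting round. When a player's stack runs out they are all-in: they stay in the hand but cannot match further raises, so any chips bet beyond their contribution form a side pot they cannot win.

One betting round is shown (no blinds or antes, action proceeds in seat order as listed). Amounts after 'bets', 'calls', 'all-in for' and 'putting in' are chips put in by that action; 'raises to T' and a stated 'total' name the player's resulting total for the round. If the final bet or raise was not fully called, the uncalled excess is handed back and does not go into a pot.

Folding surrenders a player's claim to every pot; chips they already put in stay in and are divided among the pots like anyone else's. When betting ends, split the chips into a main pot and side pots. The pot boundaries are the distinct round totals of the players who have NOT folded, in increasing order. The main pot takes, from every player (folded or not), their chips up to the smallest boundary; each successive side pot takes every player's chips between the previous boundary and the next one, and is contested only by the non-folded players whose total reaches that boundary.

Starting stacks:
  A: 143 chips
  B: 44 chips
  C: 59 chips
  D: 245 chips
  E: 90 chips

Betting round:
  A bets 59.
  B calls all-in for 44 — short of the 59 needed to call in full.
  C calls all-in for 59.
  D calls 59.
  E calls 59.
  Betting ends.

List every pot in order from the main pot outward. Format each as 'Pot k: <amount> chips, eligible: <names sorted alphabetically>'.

Contributions: A=59, B=44, C=59, D=59, E=59
Pot levels (distinct totals of non-folded players): 44, 59
Layer 1-44: 44 each from A, B, C, D, E = 44*5 = 220 chips; eligible A, B, C, D, E
Layer 45-59: 15 each from A, C, D, E = 15*4 = 60 chips; eligible A, C, D, E

Pot 1: 220 chips, eligible: A, B, C, D, E
Pot 2: 60 chips, eligible: A, C, D, E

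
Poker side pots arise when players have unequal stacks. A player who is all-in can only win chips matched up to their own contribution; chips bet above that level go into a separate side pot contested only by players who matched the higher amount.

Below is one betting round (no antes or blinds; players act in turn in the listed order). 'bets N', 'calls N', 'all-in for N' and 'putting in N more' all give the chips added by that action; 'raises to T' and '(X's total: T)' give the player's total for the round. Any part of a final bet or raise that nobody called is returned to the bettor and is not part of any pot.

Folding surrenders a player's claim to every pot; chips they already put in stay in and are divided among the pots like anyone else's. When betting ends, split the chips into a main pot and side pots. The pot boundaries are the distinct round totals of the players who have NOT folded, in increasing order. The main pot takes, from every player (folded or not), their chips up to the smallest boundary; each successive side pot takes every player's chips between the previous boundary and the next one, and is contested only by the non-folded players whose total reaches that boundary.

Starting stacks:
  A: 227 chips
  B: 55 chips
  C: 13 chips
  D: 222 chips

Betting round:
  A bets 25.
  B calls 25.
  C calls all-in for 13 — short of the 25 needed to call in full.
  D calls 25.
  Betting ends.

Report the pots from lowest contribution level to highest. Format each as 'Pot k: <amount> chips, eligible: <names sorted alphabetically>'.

Pot 1: 52 chips, eligible: A, B, C, D
Pot 2: 36 chips, eligible: A, B, D

Derivation:
Contributions: A=25, B=25, C=13, D=25
Pot levels (distinct totals of non-folded players): 13, 25
Layer 1-13: 13 each from A, B, C, D = 13*4 = 52 chips; eligible A, B, C, D
Layer 14-25: 12 each from A, B, D = 12*3 = 36 chips; eligible A, B, D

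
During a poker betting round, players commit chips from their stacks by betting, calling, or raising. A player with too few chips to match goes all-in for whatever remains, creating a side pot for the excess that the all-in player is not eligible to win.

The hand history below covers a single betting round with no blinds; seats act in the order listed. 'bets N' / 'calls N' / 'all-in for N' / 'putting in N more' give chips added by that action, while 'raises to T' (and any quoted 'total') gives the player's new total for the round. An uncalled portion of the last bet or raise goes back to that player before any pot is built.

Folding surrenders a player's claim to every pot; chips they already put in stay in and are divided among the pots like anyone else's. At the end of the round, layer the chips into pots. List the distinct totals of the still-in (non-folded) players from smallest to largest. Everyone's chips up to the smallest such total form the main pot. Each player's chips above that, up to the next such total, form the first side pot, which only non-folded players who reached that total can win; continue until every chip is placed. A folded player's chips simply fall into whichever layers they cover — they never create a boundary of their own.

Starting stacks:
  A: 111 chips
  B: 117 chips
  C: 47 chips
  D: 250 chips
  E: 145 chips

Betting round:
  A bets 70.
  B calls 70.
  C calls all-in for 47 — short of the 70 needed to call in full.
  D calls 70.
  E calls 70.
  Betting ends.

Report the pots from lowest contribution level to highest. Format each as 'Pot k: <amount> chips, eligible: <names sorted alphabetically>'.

Pot 1: 235 chips, eligible: A, B, C, D, E
Pot 2: 92 chips, eligible: A, B, D, E

Derivation:
Contributions: A=70, B=70, C=47, D=70, E=70
Pot levels (distinct totals of non-folded players): 47, 70
Layer 1-47: 47 each from A, B, C, D, E = 47*5 = 235 chips; eligible A, B, C, D, E
Layer 48-70: 23 each from A, B, D, E = 23*4 = 92 chips; eligible A, B, D, E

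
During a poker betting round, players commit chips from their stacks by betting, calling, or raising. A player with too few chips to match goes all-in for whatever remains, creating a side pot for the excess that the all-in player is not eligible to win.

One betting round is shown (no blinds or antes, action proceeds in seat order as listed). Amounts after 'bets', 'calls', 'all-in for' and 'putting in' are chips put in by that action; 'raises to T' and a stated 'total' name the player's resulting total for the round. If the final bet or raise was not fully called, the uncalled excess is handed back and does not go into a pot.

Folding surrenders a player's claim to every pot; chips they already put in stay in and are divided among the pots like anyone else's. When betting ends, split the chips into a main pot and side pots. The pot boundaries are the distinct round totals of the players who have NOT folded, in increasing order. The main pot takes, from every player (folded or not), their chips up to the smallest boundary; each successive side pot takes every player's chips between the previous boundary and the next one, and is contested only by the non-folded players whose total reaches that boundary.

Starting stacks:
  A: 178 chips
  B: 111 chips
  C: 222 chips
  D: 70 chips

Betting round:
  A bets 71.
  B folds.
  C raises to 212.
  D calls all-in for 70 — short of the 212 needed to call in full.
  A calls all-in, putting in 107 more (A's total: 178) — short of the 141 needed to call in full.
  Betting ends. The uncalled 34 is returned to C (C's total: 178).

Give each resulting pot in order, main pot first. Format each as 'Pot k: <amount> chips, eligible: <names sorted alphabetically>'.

Pot 1: 210 chips, eligible: A, C, D
Pot 2: 216 chips, eligible: A, C

Derivation:
Contributions (after 34 returned to C): A=178, C=178, D=70
Folded: B
Pot levels (distinct totals of non-folded players): 70, 178
Layer 1-70: 70 each from A, C, D = 70*3 = 210 chips; eligible A, C, D
Layer 71-178: 108 each from A, C = 108*2 = 216 chips; eligible A, C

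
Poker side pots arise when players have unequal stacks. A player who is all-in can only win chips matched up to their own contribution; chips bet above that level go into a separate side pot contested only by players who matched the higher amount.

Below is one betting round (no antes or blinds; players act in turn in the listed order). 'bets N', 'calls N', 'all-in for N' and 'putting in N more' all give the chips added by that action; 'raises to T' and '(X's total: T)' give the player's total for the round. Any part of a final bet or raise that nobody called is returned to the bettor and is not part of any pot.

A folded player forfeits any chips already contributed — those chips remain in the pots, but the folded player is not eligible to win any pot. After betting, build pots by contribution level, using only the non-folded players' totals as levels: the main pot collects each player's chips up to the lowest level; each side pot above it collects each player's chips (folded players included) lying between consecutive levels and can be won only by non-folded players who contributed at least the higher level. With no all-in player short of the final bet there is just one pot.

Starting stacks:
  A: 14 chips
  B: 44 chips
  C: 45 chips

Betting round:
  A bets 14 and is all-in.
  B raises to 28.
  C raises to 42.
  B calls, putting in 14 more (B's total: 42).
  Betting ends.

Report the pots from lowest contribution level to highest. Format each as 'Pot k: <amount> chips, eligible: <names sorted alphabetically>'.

Contributions: A=14, B=42, C=42
Pot levels (distinct totals of non-folded players): 14, 42
Layer 1-14: 14 each from A, B, C = 14*3 = 42 chips; eligible A, B, C
Layer 15-42: 28 each from B, C = 28*2 = 56 chips; eligible B, C

Pot 1: 42 chips, eligible: A, B, C
Pot 2: 56 chips, eligible: B, C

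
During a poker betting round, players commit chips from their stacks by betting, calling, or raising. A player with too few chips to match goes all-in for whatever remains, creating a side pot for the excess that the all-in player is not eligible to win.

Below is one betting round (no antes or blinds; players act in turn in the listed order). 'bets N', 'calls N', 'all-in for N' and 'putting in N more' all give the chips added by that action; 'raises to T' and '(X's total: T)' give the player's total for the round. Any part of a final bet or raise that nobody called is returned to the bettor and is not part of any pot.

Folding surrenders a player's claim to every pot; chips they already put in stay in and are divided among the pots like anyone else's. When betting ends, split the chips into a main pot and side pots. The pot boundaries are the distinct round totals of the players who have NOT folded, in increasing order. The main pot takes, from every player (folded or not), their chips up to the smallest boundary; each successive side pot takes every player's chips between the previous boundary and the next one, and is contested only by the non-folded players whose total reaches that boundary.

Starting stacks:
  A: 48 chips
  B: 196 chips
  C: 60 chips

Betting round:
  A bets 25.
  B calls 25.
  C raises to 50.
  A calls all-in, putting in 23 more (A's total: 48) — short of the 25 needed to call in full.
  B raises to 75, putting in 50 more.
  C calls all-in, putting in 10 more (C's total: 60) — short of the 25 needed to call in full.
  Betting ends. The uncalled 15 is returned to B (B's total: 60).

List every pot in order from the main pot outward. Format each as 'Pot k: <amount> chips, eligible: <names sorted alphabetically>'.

Contributions (after 15 returned to B): A=48, B=60, C=60
Pot levels (distinct totals of non-folded players): 48, 60
Layer 1-48: 48 each from A, B, C = 48*3 = 144 chips; eligible A, B, C
Layer 49-60: 12 each from B, C = 12*2 = 24 chips; eligible B, C

Pot 1: 144 chips, eligible: A, B, C
Pot 2: 24 chips, eligible: B, C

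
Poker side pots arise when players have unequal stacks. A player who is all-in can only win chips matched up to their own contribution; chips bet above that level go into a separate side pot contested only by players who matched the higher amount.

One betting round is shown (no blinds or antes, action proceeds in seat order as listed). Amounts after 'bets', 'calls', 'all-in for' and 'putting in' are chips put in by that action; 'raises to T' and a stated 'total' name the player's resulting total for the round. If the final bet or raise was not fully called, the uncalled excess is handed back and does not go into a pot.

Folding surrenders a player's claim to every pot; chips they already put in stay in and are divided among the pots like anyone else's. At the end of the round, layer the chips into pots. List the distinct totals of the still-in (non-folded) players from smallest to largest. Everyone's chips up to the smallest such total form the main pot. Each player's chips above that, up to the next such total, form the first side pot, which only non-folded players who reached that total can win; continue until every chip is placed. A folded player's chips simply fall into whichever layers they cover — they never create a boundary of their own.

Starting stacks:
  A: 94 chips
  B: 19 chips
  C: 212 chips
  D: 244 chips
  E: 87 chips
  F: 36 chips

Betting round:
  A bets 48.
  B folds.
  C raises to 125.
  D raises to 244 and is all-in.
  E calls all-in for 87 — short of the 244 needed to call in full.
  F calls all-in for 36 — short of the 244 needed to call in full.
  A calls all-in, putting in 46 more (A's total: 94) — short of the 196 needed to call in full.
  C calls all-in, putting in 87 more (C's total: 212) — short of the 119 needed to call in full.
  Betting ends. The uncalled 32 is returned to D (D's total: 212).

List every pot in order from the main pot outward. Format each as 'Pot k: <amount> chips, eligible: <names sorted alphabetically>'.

Contributions (after 32 returned to D): A=94, C=212, D=212, E=87, F=36
Folded: B
Pot levels (distinct totals of non-folded players): 36, 87, 94, 212
Layer 1-36: 36 each from A, C, D, E, F = 36*5 = 180 chips; eligible A, C, D, E, F
Layer 37-87: 51 each from A, C, D, E = 51*4 = 204 chips; eligible A, C, D, E
Layer 88-94: 7 each from A, C, D = 7*3 = 21 chips; eligible A, C, D
Layer 95-212: 118 each from C, D = 118*2 = 236 chips; eligible C, D

Pot 1: 180 chips, eligible: A, C, D, E, F
Pot 2: 204 chips, eligible: A, C, D, E
Pot 3: 21 chips, eligible: A, C, D
Pot 4: 236 chips, eligible: C, D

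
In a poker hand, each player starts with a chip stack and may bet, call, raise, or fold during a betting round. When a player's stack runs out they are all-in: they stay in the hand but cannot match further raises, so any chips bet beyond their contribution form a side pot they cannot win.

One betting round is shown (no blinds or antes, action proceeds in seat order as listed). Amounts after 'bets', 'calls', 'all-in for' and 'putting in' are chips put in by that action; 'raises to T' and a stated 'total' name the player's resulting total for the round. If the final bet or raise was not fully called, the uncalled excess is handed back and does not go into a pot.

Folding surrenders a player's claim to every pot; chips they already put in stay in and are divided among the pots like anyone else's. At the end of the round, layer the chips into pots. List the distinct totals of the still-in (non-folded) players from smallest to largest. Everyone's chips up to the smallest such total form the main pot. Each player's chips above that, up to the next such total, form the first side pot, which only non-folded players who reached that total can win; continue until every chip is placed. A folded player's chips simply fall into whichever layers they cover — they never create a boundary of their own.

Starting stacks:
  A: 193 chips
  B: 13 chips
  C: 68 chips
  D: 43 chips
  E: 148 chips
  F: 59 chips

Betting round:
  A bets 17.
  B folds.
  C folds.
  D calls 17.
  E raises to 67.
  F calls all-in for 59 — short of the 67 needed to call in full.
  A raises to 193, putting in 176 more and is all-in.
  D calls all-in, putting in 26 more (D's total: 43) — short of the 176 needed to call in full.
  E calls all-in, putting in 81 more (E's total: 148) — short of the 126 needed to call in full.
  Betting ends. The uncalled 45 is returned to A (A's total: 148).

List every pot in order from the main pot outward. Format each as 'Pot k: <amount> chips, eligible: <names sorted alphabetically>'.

Pot 1: 172 chips, eligible: A, D, E, F
Pot 2: 48 chips, eligible: A, E, F
Pot 3: 178 chips, eligible: A, E

Derivation:
Contributions (after 45 returned to A): A=148, D=43, E=148, F=59
Folded: B, C
Pot levels (distinct totals of non-folded players): 43, 59, 148
Layer 1-43: 43 each from A, D, E, F = 43*4 = 172 chips; eligible A, D, E, F
Layer 44-59: 16 each from A, E, F = 16*3 = 48 chips; eligible A, E, F
Layer 60-148: 89 each from A, E = 89*2 = 178 chips; eligible A, E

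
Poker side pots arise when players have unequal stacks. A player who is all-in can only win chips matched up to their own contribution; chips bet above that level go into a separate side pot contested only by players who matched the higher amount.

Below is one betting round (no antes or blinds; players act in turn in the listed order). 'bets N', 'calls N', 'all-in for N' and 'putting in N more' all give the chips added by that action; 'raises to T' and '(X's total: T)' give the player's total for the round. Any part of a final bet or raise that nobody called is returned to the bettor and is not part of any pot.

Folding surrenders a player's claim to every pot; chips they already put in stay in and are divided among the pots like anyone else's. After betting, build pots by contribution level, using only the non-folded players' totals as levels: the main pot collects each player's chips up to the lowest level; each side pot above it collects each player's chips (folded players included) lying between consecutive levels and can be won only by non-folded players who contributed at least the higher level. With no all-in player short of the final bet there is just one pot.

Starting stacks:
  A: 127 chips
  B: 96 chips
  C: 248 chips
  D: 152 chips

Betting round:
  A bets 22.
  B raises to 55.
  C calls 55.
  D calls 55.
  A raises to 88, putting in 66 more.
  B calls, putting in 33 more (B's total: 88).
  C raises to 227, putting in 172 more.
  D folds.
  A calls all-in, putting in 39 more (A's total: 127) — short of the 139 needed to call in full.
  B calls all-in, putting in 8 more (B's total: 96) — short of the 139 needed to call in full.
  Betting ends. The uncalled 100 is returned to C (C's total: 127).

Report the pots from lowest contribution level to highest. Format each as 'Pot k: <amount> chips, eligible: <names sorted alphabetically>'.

Pot 1: 343 chips, eligible: A, B, C
Pot 2: 62 chips, eligible: A, C

Derivation:
Contributions (after 100 returned to C): A=127, B=96, C=127, D=55
Folded: D
Pot levels (distinct totals of non-folded players): 96, 127
Layer 1-96: A 96 + B 96 + C 96 + D 55 = 343 chips; eligible A, B, C
Layer 97-127: 31 each from A, C = 31*2 = 62 chips; eligible A, C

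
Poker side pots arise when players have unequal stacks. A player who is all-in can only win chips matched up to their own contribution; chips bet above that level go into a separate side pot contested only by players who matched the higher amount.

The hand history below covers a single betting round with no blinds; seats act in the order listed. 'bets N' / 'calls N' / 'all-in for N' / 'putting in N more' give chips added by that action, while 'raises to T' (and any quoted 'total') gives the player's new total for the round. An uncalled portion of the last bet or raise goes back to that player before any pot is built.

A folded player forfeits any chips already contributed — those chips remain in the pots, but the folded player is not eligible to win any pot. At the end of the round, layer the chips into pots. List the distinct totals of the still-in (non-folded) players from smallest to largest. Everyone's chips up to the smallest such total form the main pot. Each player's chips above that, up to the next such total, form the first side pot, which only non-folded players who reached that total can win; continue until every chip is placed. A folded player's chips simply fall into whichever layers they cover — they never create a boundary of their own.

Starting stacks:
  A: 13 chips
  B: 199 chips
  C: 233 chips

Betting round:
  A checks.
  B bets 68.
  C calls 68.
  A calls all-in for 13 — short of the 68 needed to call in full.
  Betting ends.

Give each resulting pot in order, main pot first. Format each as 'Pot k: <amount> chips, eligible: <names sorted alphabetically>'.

Pot 1: 39 chips, eligible: A, B, C
Pot 2: 110 chips, eligible: B, C

Derivation:
Contributions: A=13, B=68, C=68
Pot levels (distinct totals of non-folded players): 13, 68
Layer 1-13: 13 each from A, B, C = 13*3 = 39 chips; eligible A, B, C
Layer 14-68: 55 each from B, C = 55*2 = 110 chips; eligible B, C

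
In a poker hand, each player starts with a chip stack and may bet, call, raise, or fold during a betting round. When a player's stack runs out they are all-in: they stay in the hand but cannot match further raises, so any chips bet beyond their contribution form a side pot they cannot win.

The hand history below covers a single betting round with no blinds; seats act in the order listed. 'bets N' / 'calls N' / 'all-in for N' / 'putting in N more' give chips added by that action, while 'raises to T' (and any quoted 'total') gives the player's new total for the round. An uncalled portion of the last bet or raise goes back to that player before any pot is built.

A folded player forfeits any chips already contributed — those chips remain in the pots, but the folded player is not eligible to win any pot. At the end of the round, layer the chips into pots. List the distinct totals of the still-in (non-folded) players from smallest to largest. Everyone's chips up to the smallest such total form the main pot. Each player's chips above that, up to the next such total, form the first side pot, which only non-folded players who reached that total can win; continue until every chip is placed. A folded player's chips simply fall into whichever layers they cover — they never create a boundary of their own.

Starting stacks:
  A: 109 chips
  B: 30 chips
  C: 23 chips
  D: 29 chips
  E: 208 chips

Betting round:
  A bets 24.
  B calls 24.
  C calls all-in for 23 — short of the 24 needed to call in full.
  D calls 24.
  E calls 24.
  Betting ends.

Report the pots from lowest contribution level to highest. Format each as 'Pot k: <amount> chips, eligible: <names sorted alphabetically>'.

Pot 1: 115 chips, eligible: A, B, C, D, E
Pot 2: 4 chips, eligible: A, B, D, E

Derivation:
Contributions: A=24, B=24, C=23, D=24, E=24
Pot levels (distinct totals of non-folded players): 23, 24
Layer 1-23: 23 each from A, B, C, D, E = 23*5 = 115 chips; eligible A, B, C, D, E
Layer 24-24: 1 each from A, B, D, E = 1*4 = 4 chips; eligible A, B, D, E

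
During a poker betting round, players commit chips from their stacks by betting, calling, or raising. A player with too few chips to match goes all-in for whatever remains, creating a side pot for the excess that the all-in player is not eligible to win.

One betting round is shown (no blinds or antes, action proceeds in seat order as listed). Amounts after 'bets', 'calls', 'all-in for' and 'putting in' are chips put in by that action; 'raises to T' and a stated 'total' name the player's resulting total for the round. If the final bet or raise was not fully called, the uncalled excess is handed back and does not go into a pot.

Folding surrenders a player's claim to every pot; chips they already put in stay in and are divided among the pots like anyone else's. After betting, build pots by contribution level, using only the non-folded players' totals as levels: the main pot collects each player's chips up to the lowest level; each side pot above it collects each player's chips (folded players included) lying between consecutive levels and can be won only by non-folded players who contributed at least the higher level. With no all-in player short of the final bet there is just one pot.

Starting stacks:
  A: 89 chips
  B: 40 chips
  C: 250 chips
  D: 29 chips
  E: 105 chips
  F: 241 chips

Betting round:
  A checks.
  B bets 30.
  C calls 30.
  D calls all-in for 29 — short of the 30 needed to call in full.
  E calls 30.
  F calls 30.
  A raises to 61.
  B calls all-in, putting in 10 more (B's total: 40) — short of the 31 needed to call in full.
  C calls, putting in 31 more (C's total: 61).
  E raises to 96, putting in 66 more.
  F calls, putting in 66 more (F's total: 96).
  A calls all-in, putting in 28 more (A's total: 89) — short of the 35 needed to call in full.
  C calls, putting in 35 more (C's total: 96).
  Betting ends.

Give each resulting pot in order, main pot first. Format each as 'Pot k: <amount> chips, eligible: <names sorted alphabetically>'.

Contributions: A=89, B=40, C=96, D=29, E=96, F=96
Pot levels (distinct totals of non-folded players): 29, 40, 89, 96
Layer 1-29: 29 each from A, B, C, D, E, F = 29*6 = 174 chips; eligible A, B, C, D, E, F
Layer 30-40: 11 each from A, B, C, E, F = 11*5 = 55 chips; eligible A, B, C, E, F
Layer 41-89: 49 each from A, C, E, F = 49*4 = 196 chips; eligible A, C, E, F
Layer 90-96: 7 each from C, E, F = 7*3 = 21 chips; eligible C, E, F

Pot 1: 174 chips, eligible: A, B, C, D, E, F
Pot 2: 55 chips, eligible: A, B, C, E, F
Pot 3: 196 chips, eligible: A, C, E, F
Pot 4: 21 chips, eligible: C, E, F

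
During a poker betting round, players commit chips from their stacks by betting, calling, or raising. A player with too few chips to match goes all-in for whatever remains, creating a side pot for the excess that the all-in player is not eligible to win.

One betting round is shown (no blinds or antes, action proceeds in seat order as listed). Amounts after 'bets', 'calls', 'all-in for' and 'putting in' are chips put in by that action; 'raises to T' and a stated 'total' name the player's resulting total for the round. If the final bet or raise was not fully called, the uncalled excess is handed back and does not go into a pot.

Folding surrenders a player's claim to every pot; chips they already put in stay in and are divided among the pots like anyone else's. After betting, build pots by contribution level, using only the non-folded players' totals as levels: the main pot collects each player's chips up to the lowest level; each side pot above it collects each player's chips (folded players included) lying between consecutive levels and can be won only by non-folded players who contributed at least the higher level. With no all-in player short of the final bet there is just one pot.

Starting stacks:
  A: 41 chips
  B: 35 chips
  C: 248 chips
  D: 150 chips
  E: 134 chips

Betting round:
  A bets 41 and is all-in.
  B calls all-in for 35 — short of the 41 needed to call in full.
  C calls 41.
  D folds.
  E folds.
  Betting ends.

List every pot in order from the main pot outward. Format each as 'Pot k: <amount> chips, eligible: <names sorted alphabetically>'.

Contributions: A=41, B=35, C=41
Folded: D, E
Pot levels (distinct totals of non-folded players): 35, 41
Layer 1-35: 35 each from A, B, C = 35*3 = 105 chips; eligible A, B, C
Layer 36-41: 6 each from A, C = 6*2 = 12 chips; eligible A, C

Pot 1: 105 chips, eligible: A, B, C
Pot 2: 12 chips, eligible: A, C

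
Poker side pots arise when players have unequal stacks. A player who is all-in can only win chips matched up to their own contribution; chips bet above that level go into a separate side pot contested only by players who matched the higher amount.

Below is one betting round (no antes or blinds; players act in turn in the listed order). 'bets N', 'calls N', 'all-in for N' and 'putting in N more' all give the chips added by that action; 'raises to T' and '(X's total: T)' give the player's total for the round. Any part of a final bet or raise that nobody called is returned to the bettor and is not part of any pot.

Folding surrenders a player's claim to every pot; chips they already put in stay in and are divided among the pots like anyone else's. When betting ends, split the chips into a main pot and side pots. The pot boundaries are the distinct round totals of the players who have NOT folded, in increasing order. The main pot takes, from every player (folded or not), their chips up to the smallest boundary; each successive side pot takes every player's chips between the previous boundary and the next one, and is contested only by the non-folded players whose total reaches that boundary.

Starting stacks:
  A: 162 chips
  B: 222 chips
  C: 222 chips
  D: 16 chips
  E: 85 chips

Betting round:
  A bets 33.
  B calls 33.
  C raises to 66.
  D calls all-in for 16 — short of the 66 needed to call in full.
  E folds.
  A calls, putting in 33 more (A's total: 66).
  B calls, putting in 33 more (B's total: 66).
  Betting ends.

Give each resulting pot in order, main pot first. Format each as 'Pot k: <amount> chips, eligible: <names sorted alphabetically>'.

Pot 1: 64 chips, eligible: A, B, C, D
Pot 2: 150 chips, eligible: A, B, C

Derivation:
Contributions: A=66, B=66, C=66, D=16
Folded: E
Pot levels (distinct totals of non-folded players): 16, 66
Layer 1-16: 16 each from A, B, C, D = 16*4 = 64 chips; eligible A, B, C, D
Layer 17-66: 50 each from A, B, C = 50*3 = 150 chips; eligible A, B, C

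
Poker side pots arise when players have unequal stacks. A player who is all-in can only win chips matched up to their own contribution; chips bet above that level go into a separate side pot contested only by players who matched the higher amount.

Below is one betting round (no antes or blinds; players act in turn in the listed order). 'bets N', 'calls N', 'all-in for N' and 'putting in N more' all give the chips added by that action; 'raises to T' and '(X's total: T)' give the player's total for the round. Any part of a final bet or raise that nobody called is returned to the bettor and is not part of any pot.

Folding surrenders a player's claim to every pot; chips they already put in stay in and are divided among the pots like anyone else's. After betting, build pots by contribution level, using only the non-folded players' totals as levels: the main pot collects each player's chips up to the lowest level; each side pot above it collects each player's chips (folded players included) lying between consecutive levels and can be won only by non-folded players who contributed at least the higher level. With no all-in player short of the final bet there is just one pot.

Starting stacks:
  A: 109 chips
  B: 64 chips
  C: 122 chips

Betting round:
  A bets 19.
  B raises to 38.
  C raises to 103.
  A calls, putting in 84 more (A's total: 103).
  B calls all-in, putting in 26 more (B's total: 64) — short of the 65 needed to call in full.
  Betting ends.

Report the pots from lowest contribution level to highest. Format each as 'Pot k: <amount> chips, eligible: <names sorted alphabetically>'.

Pot 1: 192 chips, eligible: A, B, C
Pot 2: 78 chips, eligible: A, C

Derivation:
Contributions: A=103, B=64, C=103
Pot levels (distinct totals of non-folded players): 64, 103
Layer 1-64: 64 each from A, B, C = 64*3 = 192 chips; eligible A, B, C
Layer 65-103: 39 each from A, C = 39*2 = 78 chips; eligible A, C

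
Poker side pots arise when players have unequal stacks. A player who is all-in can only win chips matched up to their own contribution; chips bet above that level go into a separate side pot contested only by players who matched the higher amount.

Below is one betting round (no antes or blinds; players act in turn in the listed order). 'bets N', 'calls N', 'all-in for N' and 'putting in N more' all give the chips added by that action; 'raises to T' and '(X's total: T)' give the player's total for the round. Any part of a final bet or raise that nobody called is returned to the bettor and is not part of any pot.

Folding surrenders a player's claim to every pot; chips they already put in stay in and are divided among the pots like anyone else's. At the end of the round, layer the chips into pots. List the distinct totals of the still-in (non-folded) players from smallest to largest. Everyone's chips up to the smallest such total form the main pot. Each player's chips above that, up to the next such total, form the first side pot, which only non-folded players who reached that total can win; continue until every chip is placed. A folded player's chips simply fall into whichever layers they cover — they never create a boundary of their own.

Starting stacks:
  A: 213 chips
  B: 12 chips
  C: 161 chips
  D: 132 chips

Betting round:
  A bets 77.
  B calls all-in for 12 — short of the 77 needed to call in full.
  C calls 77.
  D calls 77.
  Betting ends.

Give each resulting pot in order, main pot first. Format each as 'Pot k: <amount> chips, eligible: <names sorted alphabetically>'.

Pot 1: 48 chips, eligible: A, B, C, D
Pot 2: 195 chips, eligible: A, C, D

Derivation:
Contributions: A=77, B=12, C=77, D=77
Pot levels (distinct totals of non-folded players): 12, 77
Layer 1-12: 12 each from A, B, C, D = 12*4 = 48 chips; eligible A, B, C, D
Layer 13-77: 65 each from A, C, D = 65*3 = 195 chips; eligible A, C, D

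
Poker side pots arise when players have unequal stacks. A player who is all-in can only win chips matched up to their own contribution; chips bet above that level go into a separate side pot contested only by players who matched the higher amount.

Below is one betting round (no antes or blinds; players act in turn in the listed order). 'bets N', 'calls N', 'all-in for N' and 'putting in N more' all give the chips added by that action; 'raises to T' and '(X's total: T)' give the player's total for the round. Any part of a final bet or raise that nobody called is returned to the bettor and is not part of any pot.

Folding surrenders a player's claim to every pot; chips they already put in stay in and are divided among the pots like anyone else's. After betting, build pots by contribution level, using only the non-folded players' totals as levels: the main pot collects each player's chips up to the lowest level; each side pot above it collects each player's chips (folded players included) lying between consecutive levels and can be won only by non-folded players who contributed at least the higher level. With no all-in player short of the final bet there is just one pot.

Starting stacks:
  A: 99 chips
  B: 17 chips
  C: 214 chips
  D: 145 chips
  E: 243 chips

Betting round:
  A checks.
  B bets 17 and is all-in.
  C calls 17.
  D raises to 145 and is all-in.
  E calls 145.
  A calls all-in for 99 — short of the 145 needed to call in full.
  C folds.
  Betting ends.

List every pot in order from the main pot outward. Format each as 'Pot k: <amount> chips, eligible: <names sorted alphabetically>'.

Contributions: A=99, B=17, C=17, D=145, E=145
Folded: C
Pot levels (distinct totals of non-folded players): 17, 99, 145
Layer 1-17: 17 each from A, B, C, D, E = 17*5 = 85 chips; eligible A, B, D, E
Layer 18-99: 82 each from A, D, E = 82*3 = 246 chips; eligible A, D, E
Layer 100-145: 46 each from D, E = 46*2 = 92 chips; eligible D, E

Pot 1: 85 chips, eligible: A, B, D, E
Pot 2: 246 chips, eligible: A, D, E
Pot 3: 92 chips, eligible: D, E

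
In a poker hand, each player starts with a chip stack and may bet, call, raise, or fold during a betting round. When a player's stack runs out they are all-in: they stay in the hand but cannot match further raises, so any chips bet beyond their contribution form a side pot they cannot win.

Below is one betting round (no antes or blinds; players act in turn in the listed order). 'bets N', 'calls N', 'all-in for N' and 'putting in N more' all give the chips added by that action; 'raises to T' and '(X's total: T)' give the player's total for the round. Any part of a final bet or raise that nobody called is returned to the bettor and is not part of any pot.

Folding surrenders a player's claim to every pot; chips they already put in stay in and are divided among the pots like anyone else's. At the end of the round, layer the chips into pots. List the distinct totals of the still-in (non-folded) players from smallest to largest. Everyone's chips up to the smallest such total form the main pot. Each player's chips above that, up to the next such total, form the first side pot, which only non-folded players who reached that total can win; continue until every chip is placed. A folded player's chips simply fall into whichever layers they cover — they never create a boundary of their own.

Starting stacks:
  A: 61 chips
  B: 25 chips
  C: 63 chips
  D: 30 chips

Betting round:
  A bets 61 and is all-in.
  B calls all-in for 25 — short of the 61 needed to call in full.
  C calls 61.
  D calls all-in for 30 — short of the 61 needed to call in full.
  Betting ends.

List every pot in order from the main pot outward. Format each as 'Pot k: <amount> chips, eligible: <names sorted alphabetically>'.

Contributions: A=61, B=25, C=61, D=30
Pot levels (distinct totals of non-folded players): 25, 30, 61
Layer 1-25: 25 each from A, B, C, D = 25*4 = 100 chips; eligible A, B, C, D
Layer 26-30: 5 each from A, C, D = 5*3 = 15 chips; eligible A, C, D
Layer 31-61: 31 each from A, C = 31*2 = 62 chips; eligible A, C

Pot 1: 100 chips, eligible: A, B, C, D
Pot 2: 15 chips, eligible: A, C, D
Pot 3: 62 chips, eligible: A, C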